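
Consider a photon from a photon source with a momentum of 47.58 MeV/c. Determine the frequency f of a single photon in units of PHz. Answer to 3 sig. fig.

1.15 × 10^7 PHz

Take h = 6.62607015 × 10^-34 J·s, c = 2.99792458 × 10^8 m/s, 1 eV = 1.602176634 × 10^-19 J.
First convert: p = 47.58 MeV/c = 2.5428 × 10^-20 kg·m/s.
Since f = pc/h for a photon, f = 1.150 × 10^22 Hz.
Converting to PHz: f = 1.150 × 10^7 PHz ≈ 1.15 × 10^7 PHz.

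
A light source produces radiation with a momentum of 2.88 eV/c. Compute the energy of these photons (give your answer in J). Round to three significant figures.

In SI units: p = 2.88 eV/c = 1.5392e-27 kg·m/s.
For a photon E = pc, so E = 4.614e-19 J.
So E ≈ 4.61e-19 J.

4.61e-19 J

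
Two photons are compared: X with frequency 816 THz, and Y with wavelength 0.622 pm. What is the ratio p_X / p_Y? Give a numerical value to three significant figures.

p_X = 1.804 × 10^-27 kg·m/s (from frequency = 816 THz, via p = hf/c).
p_Y = 1.065 × 10^-21 kg·m/s (from wavelength = 0.622 pm, via p = h/λ).
Ratio = 1.804 × 10^-27 / 1.065 × 10^-21 = 1.69 × 10^-6.

1.69 × 10^-6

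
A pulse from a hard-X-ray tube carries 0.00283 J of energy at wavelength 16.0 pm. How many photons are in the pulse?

Per-photon energy: E = 1.242e-14 J (from wavelength = 16.0 pm).
N = E_total / E_photon = 0.00283 J / 1.242e-14 J = 2.28e11.

2.28e11 photons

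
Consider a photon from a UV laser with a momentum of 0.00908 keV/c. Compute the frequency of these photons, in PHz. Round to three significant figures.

(h = 6.62607015 × 10^-34 J·s, c = 2.99792458 × 10^8 m/s, 1 eV = 1.602176634 × 10^-19 J.)
In SI units: p = 0.00908 keV/c = 4.8526 × 10^-27 kg·m/s.
The photon relation is f = pc/h, giving f = 2.196 × 10^15 Hz.
Converting to PHz: f = 2.196 PHz ≈ 2.20 PHz.

2.20 PHz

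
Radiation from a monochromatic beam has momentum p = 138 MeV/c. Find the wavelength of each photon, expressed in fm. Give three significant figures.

8.98 fm

Take h = 6.62607015e-34 J·s, c = 2.99792458e8 m/s, 1 eV = 1.602176634e-19 J.
Convert to SI: p = 138 MeV/c = 7.3751e-20 kg·m/s.
The photon relation is λ = h/p, giving λ = 8.984e-15 m.
Converting to fm: λ = 8.984 fm ≈ 8.98 fm.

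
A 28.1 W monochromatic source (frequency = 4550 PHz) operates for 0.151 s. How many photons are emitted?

1.41e15 photons

Total energy: E_total = P·t = 28.1 × 0.151 = 4.243 J.
Per-photon energy: E = 3.015e-15 J.
N = E_total / E_photon = 1.41e15.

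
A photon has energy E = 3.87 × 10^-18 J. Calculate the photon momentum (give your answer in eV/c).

The photon relation is p = E/c, giving p = 1.291 × 10^-26 kg·m/s.
Converting to eV/c: p = 24.15 eV/c ≈ 24.2 eV/c.

24.2 eV/c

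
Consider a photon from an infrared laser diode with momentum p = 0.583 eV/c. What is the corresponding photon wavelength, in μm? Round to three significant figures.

2.13 μm

(h = 6.62607015e-34 J·s, c = 2.99792458e8 m/s, 1 eV = 1.602176634e-19 J.)
Convert to SI: p = 0.583 eV/c = 3.1157e-28 kg·m/s.
Apply λ = h/p: λ = 2.127e-6 m.
Converting to μm: λ = 2.127 μm ≈ 2.13 μm.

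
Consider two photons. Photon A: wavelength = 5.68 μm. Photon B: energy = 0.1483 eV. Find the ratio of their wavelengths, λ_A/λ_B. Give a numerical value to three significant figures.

λ_A = 5.680·10^-6 m (from wavelength = 5.68 μm, via λ given directly).
λ_B = 8.360·10^-6 m (from energy = 0.1483 eV, via λ = hc/E).
Ratio = 5.680·10^-6 / 8.360·10^-6 = 0.679.

0.679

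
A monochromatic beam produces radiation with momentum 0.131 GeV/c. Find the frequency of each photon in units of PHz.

3.17e7 PHz

(h = 6.62607015e-34 J·s, c = 2.99792458e8 m/s, 1 eV = 1.602176634e-19 J.)
First convert: p = 0.131 GeV/c = 7.0010e-20 kg·m/s.
Since f = pc/h for a photon, f = 3.168e22 Hz.
Converting to PHz: f = 3.168e7 PHz ≈ 3.17e7 PHz.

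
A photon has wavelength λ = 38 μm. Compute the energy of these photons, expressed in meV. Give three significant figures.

Use h = 6.62607015 × 10^-34 J·s, c = 2.99792458 × 10^8 m/s, 1 eV = 1.602176634 × 10^-19 J.
First convert: λ = 38 μm = 3.8 × 10^-5 m.
The photon relation is E = hc/λ, giving E = 5.227 × 10^-21 J.
Converting to meV: E = 32.63 meV ≈ 32.6 meV.

32.6 meV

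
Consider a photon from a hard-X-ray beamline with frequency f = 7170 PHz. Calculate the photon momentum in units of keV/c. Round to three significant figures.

(h = 6.62607015e-34 J·s, c = 2.99792458e8 m/s, 1 eV = 1.602176634e-19 J.)
Convert to SI: f = 7170 PHz = 7.17e18 Hz.
Since p = hf/c for a photon, p = 1.585e-23 kg·m/s.
Converting to keV/c: p = 29.65 keV/c ≈ 29.7 keV/c.

29.7 keV/c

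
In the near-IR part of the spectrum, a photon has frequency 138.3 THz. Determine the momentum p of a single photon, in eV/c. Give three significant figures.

Take h = 6.62607015 × 10^-34 J·s, c = 2.99792458 × 10^8 m/s, 1 eV = 1.602176634 × 10^-19 J.
First convert: f = 138.3 THz = 1.383 × 10^14 Hz.
Apply p = hf/c: p = 3.057 × 10^-28 kg·m/s.
Converting to eV/c: p = 0.5720 eV/c ≈ 0.572 eV/c.

0.572 eV/c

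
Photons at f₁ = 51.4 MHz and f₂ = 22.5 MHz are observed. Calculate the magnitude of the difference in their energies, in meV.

Using E = hf: E₁ = 3.406 × 10^-26 J, E₂ = 1.491 × 10^-26 J.
|ΔE| = |3.406 × 10^-26 − 1.491 × 10^-26| = 1.91 × 10^-26 J = 1.20 × 10^-4 meV.

1.20 × 10^-4 meV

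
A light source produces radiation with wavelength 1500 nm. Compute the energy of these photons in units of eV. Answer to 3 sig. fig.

0.827 eV

First convert: λ = 1500 nm = 1.50e-6 m.
The photon relation is E = hc/λ, giving E = 1.324e-19 J.
Converting to eV: E = 0.8266 eV ≈ 0.827 eV.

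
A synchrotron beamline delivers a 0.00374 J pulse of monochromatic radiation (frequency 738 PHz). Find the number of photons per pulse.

Per-photon energy: E = 4.890e-16 J (from frequency = 738 PHz).
N = E_total / E_photon = 0.00374 J / 4.890e-16 J = 7.65e12.

7.65e12 photons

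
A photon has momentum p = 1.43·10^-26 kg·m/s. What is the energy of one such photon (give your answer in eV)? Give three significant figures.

For a photon E = pc, so E = 4.287·10^-18 J.
Converting to eV: E = 26.76 eV ≈ 26.8 eV.

26.8 eV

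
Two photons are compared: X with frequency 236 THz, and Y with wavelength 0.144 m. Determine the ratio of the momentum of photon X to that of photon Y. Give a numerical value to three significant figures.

p_X = 5.216e-28 kg·m/s (from frequency = 236 THz, via p = hf/c).
p_Y = 4.601e-33 kg·m/s (from wavelength = 0.144 m, via p = h/λ).
Ratio = 5.216e-28 / 4.601e-33 = 1.13e5.

1.13e5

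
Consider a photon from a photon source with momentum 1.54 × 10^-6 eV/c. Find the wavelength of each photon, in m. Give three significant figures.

0.805 m

Use h = 6.62607015 × 10^-34 J·s, c = 2.99792458 × 10^8 m/s, 1 eV = 1.602176634 × 10^-19 J.
In SI units: p = 1.54 × 10^-6 eV/c = 8.2302 × 10^-34 kg·m/s.
For a photon λ = h/p, so λ = 0.8051 m.
So λ ≈ 0.805 m.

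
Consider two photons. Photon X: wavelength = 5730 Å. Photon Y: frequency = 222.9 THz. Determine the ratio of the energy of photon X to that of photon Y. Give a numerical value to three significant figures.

2.35

E_X = 3.467·10^-19 J (from wavelength = 5730 Å, via E = hc/λ).
E_Y = 1.477·10^-19 J (from frequency = 222.9 THz, via E = hf).
Ratio = 3.467·10^-19 / 1.477·10^-19 = 2.35.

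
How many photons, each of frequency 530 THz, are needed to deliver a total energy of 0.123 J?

Per-photon energy: E = 3.512 × 10^-19 J (from frequency = 530 THz).
N = E_total / E_photon = 0.123 J / 3.512 × 10^-19 J = 3.50 × 10^17.

3.50 × 10^17 photons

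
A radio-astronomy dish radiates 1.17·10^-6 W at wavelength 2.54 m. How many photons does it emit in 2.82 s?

4.22·10^19 photons

Total energy: E_total = P·t = 1.17·10^-6 × 2.82 = 3.299·10^-6 J.
Per-photon energy: E = 7.821·10^-26 J.
N = E_total / E_photon = 4.22·10^19.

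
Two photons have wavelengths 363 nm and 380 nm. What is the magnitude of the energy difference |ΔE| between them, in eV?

0.153 eV

Using E = hc/λ: E₁ = 5.472 × 10^-19 J, E₂ = 5.227 × 10^-19 J.
|ΔE| = |5.472 × 10^-19 − 5.227 × 10^-19| = 2.45 × 10^-20 J = 0.153 eV.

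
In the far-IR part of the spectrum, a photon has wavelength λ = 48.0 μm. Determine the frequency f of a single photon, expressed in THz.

Convert to SI: λ = 48.0 μm = 4.80·10^-5 m.
Apply f = c/λ: f = 6.246·10^12 Hz.
Converting to THz: f = 6.246 THz ≈ 6.25 THz.

6.25 THz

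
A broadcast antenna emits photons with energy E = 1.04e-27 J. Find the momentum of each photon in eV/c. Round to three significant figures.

The photon relation is p = E/c, giving p = 3.469e-36 kg·m/s.
Converting to eV/c: p = 6.491e-9 eV/c ≈ 6.49e-9 eV/c.

6.49e-9 eV/c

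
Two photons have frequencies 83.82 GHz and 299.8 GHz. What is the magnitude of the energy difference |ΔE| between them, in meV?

Using E = hf: E₁ = 5.5540 × 10^-23 J, E₂ = 1.9865 × 10^-22 J.
|ΔE| = |5.5540 × 10^-23 − 1.9865 × 10^-22| = 1.43 × 10^-22 J = 0.893 meV.

0.893 meV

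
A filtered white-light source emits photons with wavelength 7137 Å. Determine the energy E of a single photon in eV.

1.74 eV

Take h = 6.62607015e-34 J·s, c = 2.99792458e8 m/s, 1 eV = 1.602176634e-19 J.
First convert: λ = 7137 Å = 7.137e-7 m.
Apply E = hc/λ: E = 2.783e-19 J.
Converting to eV: E = 1.737 eV ≈ 1.74 eV.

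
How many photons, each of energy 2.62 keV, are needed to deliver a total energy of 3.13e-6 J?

7.46e9 photons

Per-photon energy: E = 4.198e-16 J (from energy = 2.62 keV).
N = E_total / E_photon = 3.13e-6 J / 4.198e-16 J = 7.46e9.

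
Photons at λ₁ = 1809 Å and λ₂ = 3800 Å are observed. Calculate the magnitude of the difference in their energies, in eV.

Using E = hc/λ: E₁ = 1.0981e-18 J, E₂ = 5.2275e-19 J.
|ΔE| = |1.0981e-18 − 5.2275e-19| = 5.75e-19 J = 3.59 eV.

3.59 eV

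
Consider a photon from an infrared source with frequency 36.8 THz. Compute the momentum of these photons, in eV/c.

Convert to SI: f = 36.8 THz = 3.68 × 10^13 Hz.
Since p = hf/c for a photon, p = 8.134 × 10^-29 kg·m/s.
Converting to eV/c: p = 0.1522 eV/c ≈ 0.152 eV/c.

0.152 eV/c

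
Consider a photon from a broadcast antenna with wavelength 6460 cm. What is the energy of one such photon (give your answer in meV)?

1.92 × 10^-5 meV

Use h = 6.62607015 × 10^-34 J·s, c = 2.99792458 × 10^8 m/s, 1 eV = 1.602176634 × 10^-19 J.
First convert: λ = 6460 cm = 64.6 m.
Since E = hc/λ for a photon, E = 3.075 × 10^-27 J.
Converting to meV: E = 1.919 × 10^-5 meV ≈ 1.92 × 10^-5 meV.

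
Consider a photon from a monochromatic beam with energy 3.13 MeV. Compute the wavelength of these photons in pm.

First convert: E = 3.13 MeV = 5.0148e-13 J.
Apply λ = hc/E: λ = 3.961e-13 m.
Converting to pm: λ = 0.3961 pm ≈ 0.396 pm.

0.396 pm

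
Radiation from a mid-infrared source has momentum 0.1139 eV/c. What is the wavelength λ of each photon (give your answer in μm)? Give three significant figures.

10.9 μm

Convert to SI: p = 0.1139 eV/c = 6.0871e-29 kg·m/s.
Since λ = h/p for a photon, λ = 1.089e-5 m.
Converting to μm: λ = 10.89 μm ≈ 10.9 μm.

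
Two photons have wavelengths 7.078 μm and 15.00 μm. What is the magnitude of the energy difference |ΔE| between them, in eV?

Using E = hc/λ: E₁ = 2.8065 × 10^-20 J, E₂ = 1.3243 × 10^-20 J.
|ΔE| = |2.8065 × 10^-20 − 1.3243 × 10^-20| = 1.48 × 10^-20 J = 0.0925 eV.

0.0925 eV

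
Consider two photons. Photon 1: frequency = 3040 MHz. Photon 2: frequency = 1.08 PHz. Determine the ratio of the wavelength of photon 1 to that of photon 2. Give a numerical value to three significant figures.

λ_1 = 0.09862 m (from frequency = 3040 MHz, via λ = c/f).
λ_2 = 2.776e-7 m (from frequency = 1.08 PHz, via λ = c/f).
Ratio = 0.09862 / 2.776e-7 = 3.55e5.

3.55e5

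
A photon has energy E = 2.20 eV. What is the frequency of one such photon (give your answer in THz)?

532 THz

Take h = 6.62607015 × 10^-34 J·s, 1 eV = 1.602176634 × 10^-19 J.
Convert to SI: E = 2.20 eV = 3.5248 × 10^-19 J.
Since f = E/h for a photon, f = 5.320 × 10^14 Hz.
Converting to THz: f = 532.0 THz ≈ 532 THz.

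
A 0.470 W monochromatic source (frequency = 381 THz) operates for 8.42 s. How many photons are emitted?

1.57·10^19 photons

Total energy: E_total = P·t = 0.470 × 8.42 = 3.957 J.
Per-photon energy: E = 2.525·10^-19 J.
N = E_total / E_photon = 1.57·10^19.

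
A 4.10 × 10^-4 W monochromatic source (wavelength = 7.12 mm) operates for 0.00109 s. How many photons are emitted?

1.60 × 10^16 photons

Total energy: E_total = P·t = 4.10 × 10^-4 × 0.00109 = 4.469 × 10^-7 J.
Per-photon energy: E = 2.790 × 10^-23 J.
N = E_total / E_photon = 1.60 × 10^16.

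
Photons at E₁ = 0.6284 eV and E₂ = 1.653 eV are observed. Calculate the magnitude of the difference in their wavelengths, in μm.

Using λ = hc/E: λ₁ = 1.9730e-6 m, λ₂ = 7.5006e-7 m.
|Δλ| = |1.9730e-6 − 7.5006e-7| = 1.22e-6 m = 1.22 μm.

1.22 μm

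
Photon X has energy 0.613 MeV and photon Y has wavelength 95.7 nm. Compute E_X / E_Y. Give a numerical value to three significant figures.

E_X = 9.821 × 10^-14 J (from energy = 0.613 MeV, via E given directly).
E_Y = 2.076 × 10^-18 J (from wavelength = 95.7 nm, via E = hc/λ).
Ratio = 9.821 × 10^-14 / 2.076 × 10^-18 = 4.73 × 10^4.

4.73 × 10^4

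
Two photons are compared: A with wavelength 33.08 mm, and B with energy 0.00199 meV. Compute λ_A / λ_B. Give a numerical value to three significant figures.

λ_A = 0.03308 m (from wavelength = 33.08 mm, via λ given directly).
λ_B = 0.6230 m (from energy = 0.00199 meV, via λ = hc/E).
Ratio = 0.03308 / 0.6230 = 0.0531.

0.0531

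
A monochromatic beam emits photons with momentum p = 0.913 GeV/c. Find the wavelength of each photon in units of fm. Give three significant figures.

1.36 fm

Take h = 6.62607015·10^-34 J·s, c = 2.99792458·10^8 m/s, 1 eV = 1.602176634·10^-19 J.
Convert to SI: p = 0.913 GeV/c = 4.8793·10^-19 kg·m/s.
For a photon λ = h/p, so λ = 1.358·10^-15 m.
Converting to fm: λ = 1.358 fm ≈ 1.36 fm.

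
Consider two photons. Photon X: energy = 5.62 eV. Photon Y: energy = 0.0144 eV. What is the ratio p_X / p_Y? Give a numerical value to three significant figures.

p_X = 3.003 × 10^-27 kg·m/s (from energy = 5.62 eV, via p = E/c).
p_Y = 7.696 × 10^-30 kg·m/s (from energy = 0.0144 eV, via p = E/c).
Ratio = 3.003 × 10^-27 / 7.696 × 10^-30 = 390.

390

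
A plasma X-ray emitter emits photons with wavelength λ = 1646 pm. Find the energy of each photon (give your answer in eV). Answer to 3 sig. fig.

753 eV

(h = 6.62607015e-34 J·s, c = 2.99792458e8 m/s, 1 eV = 1.602176634e-19 J.)
First convert: λ = 1646 pm = 1.646e-9 m.
Since E = hc/λ for a photon, E = 1.207e-16 J.
Converting to eV: E = 753.2 eV ≈ 753 eV.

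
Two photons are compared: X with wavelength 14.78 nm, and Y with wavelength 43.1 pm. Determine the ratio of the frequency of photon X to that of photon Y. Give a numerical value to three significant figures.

f_X = 2.028e16 Hz (from wavelength = 14.78 nm, via f = c/λ).
f_Y = 6.956e18 Hz (from wavelength = 43.1 pm, via f = c/λ).
Ratio = 2.028e16 / 6.956e18 = 2.92e-3.

2.92e-3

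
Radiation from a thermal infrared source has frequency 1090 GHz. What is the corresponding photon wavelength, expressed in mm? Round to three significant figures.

0.275 mm

Take c = 2.99792458·10^8 m/s.
Convert to SI: f = 1090 GHz = 1.09·10^12 Hz.
For a photon λ = c/f, so λ = 2.750·10^-4 m.
Converting to mm: λ = 0.2750 mm ≈ 0.275 mm.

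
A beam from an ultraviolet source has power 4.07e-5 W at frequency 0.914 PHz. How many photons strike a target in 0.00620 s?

4.17e11 photons

Total energy: E_total = P·t = 4.07e-5 × 0.00620 = 2.523e-7 J.
Per-photon energy: E = 6.056e-19 J.
N = E_total / E_photon = 4.17e11.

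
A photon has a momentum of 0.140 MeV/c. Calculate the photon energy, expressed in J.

Use c = 2.99792458·10^8 m/s, 1 eV = 1.602176634·10^-19 J.
Convert to SI: p = 0.140 MeV/c = 7.4820·10^-23 kg·m/s.
The photon relation is E = pc, giving E = 2.243·10^-14 J.
So E ≈ 2.24·10^-14 J.

2.24·10^-14 J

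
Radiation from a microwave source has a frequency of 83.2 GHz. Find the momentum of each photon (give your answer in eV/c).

3.44·10^-4 eV/c

Convert to SI: f = 83.2 GHz = 8.32·10^10 Hz.
Since p = hf/c for a photon, p = 1.839·10^-31 kg·m/s.
Converting to eV/c: p = 3.441·10^-4 eV/c ≈ 3.44·10^-4 eV/c.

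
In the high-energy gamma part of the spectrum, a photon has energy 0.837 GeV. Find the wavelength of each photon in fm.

1.48 fm

Use h = 6.62607015 × 10^-34 J·s, c = 2.99792458 × 10^8 m/s, 1 eV = 1.602176634 × 10^-19 J.
In SI units: E = 0.837 GeV = 1.3410 × 10^-10 J.
For a photon λ = hc/E, so λ = 1.481 × 10^-15 m.
Converting to fm: λ = 1.481 fm ≈ 1.48 fm.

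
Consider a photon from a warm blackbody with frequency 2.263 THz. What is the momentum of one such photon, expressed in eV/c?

(h = 6.62607015 × 10^-34 J·s, c = 2.99792458 × 10^8 m/s, 1 eV = 1.602176634 × 10^-19 J.)
Convert to SI: f = 2.263 THz = 2.263 × 10^12 Hz.
For a photon p = hf/c, so p = 5.002 × 10^-30 kg·m/s.
Converting to eV/c: p = 0.009359 eV/c ≈ 9.36 × 10^-3 eV/c.

9.36 × 10^-3 eV/c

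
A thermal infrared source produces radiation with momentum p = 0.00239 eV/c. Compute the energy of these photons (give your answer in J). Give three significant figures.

3.83·10^-22 J

Use c = 2.99792458·10^8 m/s, 1 eV = 1.602176634·10^-19 J.
Convert to SI: p = 0.00239 eV/c = 1.2773·10^-30 kg·m/s.
The photon relation is E = pc, giving E = 3.829·10^-22 J.
So E ≈ 3.83·10^-22 J.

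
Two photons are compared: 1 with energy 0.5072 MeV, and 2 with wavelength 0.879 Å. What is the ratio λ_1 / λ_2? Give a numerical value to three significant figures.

λ_1 = 2.444e-12 m (from energy = 0.5072 MeV, via λ = hc/E).
λ_2 = 8.790e-11 m (from wavelength = 0.879 Å, via λ given directly).
Ratio = 2.444e-12 / 8.790e-11 = 0.0278.

0.0278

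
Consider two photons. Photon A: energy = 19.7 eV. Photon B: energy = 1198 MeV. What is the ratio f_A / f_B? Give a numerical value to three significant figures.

f_A = 4.763 × 10^15 Hz (from energy = 19.7 eV, via f = E/h).
f_B = 2.897 × 10^23 Hz (from energy = 1198 MeV, via f = E/h).
Ratio = 4.763 × 10^15 / 2.897 × 10^23 = 1.64 × 10^-8.

1.64 × 10^-8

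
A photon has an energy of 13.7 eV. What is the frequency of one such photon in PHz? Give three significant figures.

3.31 PHz

(h = 6.62607015 × 10^-34 J·s, 1 eV = 1.602176634 × 10^-19 J.)
Convert to SI: E = 13.7 eV = 2.1950 × 10^-18 J.
For a photon f = E/h, so f = 3.313 × 10^15 Hz.
Converting to PHz: f = 3.313 PHz ≈ 3.31 PHz.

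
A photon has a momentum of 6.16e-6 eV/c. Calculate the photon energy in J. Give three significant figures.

9.87e-25 J

In SI units: p = 6.16e-6 eV/c = 3.2921e-33 kg·m/s.
Apply E = pc: E = 9.869e-25 J.
So E ≈ 9.87e-25 J.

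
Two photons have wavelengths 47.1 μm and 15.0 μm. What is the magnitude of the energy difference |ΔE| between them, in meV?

56.3 meV

Using E = hc/λ: E₁ = 4.218 × 10^-21 J, E₂ = 1.324 × 10^-20 J.
|ΔE| = |4.218 × 10^-21 − 1.324 × 10^-20| = 9.03 × 10^-21 J = 56.3 meV.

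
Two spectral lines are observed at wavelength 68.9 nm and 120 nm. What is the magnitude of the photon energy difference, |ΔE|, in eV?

7.66 eV

Using E = hc/λ: E₁ = 2.883e-18 J, E₂ = 1.655e-18 J.
|ΔE| = |2.883e-18 − 1.655e-18| = 1.23e-18 J = 7.66 eV.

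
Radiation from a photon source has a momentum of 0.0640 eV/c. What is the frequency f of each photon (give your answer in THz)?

15.5 THz

Use h = 6.62607015e-34 J·s, c = 2.99792458e8 m/s, 1 eV = 1.602176634e-19 J.
First convert: p = 0.0640 eV/c = 3.4203e-29 kg·m/s.
Since f = pc/h for a photon, f = 1.548e13 Hz.
Converting to THz: f = 15.48 THz ≈ 15.5 THz.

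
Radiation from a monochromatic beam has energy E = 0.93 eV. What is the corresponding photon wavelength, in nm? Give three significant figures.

(h = 6.62607015 × 10^-34 J·s, c = 2.99792458 × 10^8 m/s, 1 eV = 1.602176634 × 10^-19 J.)
In SI units: E = 0.93 eV = 1.4900 × 10^-19 J.
For a photon λ = hc/E, so λ = 1.333 × 10^-6 m.
Converting to nm: λ = 1333 nm ≈ 1330 nm.

1330 nm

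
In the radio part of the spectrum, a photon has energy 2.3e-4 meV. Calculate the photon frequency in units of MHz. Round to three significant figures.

55.6 MHz

(h = 6.62607015e-34 J·s, 1 eV = 1.602176634e-19 J.)
First convert: E = 2.3e-4 meV = 3.6850e-26 J.
Since f = E/h for a photon, f = 5.561e7 Hz.
Converting to MHz: f = 55.61 MHz ≈ 55.6 MHz.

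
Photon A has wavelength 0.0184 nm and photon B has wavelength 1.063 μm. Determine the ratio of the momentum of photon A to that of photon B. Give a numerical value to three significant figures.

5.78e4

p_A = 3.601e-23 kg·m/s (from wavelength = 0.0184 nm, via p = h/λ).
p_B = 6.233e-28 kg·m/s (from wavelength = 1.063 μm, via p = h/λ).
Ratio = 3.601e-23 / 6.233e-28 = 5.78e4.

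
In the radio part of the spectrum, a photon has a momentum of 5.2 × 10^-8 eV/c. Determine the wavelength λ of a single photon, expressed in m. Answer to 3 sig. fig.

23.8 m

First convert: p = 5.2 × 10^-8 eV/c = 2.7790 × 10^-35 kg·m/s.
The photon relation is λ = h/p, giving λ = 23.84 m.
So λ ≈ 23.8 m.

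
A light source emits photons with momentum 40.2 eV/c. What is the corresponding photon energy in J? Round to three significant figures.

6.44 × 10^-18 J

(c = 2.99792458 × 10^8 m/s, 1 eV = 1.602176634 × 10^-19 J.)
First convert: p = 40.2 eV/c = 2.1484 × 10^-26 kg·m/s.
The photon relation is E = pc, giving E = 6.441 × 10^-18 J.
So E ≈ 6.44 × 10^-18 J.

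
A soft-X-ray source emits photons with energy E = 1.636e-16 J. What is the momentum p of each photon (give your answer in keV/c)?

For a photon p = E/c, so p = 5.457e-25 kg·m/s.
Converting to keV/c: p = 1.021 keV/c ≈ 1.02 keV/c.

1.02 keV/c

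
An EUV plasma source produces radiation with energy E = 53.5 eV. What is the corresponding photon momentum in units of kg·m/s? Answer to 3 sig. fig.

Convert to SI: E = 53.5 eV = 8.5716e-18 J.
The photon relation is p = E/c, giving p = 2.859e-26 kg·m/s.
So p ≈ 2.86e-26 kg·m/s.

2.86e-26 kg·m/s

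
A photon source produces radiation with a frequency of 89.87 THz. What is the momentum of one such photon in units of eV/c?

Convert to SI: f = 89.87 THz = 8.987·10^13 Hz.
Apply p = hf/c: p = 1.986·10^-28 kg·m/s.
Converting to eV/c: p = 0.3717 eV/c ≈ 0.372 eV/c.

0.372 eV/c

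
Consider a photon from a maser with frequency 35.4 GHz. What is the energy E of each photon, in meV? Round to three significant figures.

0.146 meV

Convert to SI: f = 35.4 GHz = 3.54e10 Hz.
Apply E = hf: E = 2.346e-23 J.
Converting to meV: E = 0.1464 meV ≈ 0.146 meV.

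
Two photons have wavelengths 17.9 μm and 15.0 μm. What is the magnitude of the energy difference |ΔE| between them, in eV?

Using E = hc/λ: E₁ = 1.110·10^-20 J, E₂ = 1.324·10^-20 J.
|ΔE| = |1.110·10^-20 − 1.324·10^-20| = 2.15·10^-21 J = 0.0134 eV.

0.0134 eV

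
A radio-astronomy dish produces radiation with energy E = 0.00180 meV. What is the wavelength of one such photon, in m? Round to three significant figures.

0.689 m

Take h = 6.62607015e-34 J·s, c = 2.99792458e8 m/s, 1 eV = 1.602176634e-19 J.
Convert to SI: E = 0.00180 meV = 2.8839e-25 J.
For a photon λ = hc/E, so λ = 0.6888 m.
So λ ≈ 0.689 m.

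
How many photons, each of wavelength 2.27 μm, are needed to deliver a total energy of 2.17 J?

2.48e19 photons

Per-photon energy: E = 8.751e-20 J (from wavelength = 2.27 μm).
N = E_total / E_photon = 2.17 J / 8.751e-20 J = 2.48e19.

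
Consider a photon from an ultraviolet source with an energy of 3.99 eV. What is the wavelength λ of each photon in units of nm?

In SI units: E = 3.99 eV = 6.3927e-19 J.
Since λ = hc/E for a photon, λ = 3.107e-7 m.
Converting to nm: λ = 310.7 nm ≈ 311 nm.

311 nm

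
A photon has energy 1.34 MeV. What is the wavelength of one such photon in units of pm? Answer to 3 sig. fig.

0.925 pm

First convert: E = 1.34 MeV = 2.1469e-13 J.
Since λ = hc/E for a photon, λ = 9.253e-13 m.
Converting to pm: λ = 0.9253 pm ≈ 0.925 pm.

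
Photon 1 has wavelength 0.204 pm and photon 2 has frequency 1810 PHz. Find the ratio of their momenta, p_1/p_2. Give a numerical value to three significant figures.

812

p_1 = 3.248 × 10^-21 kg·m/s (from wavelength = 0.204 pm, via p = h/λ).
p_2 = 4.000 × 10^-24 kg·m/s (from frequency = 1810 PHz, via p = hf/c).
Ratio = 3.248 × 10^-21 / 4.000 × 10^-24 = 812.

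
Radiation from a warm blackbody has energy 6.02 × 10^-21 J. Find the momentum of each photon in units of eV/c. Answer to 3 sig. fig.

0.0376 eV/c

Since p = E/c for a photon, p = 2.008 × 10^-29 kg·m/s.
Converting to eV/c: p = 0.03757 eV/c ≈ 0.0376 eV/c.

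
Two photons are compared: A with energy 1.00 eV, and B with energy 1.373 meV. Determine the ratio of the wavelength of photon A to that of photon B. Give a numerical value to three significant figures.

1.37 × 10^-3

λ_A = 1.240 × 10^-6 m (from energy = 1.00 eV, via λ = hc/E).
λ_B = 9.030 × 10^-4 m (from energy = 1.373 meV, via λ = hc/E).
Ratio = 1.240 × 10^-6 / 9.030 × 10^-4 = 1.37 × 10^-3.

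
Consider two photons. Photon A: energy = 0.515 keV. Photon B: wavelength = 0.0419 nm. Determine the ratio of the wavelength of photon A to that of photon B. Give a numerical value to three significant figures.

57.5

λ_A = 2.407 × 10^-9 m (from energy = 0.515 keV, via λ = hc/E).
λ_B = 4.190 × 10^-11 m (from wavelength = 0.0419 nm, via λ given directly).
Ratio = 2.407 × 10^-9 / 4.190 × 10^-11 = 57.5.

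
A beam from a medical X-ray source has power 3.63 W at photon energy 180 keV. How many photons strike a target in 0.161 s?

2.03 × 10^13 photons

Total energy: E_total = P·t = 3.63 × 0.161 = 0.5844 J.
Per-photon energy: E = 2.884 × 10^-14 J.
N = E_total / E_photon = 2.03 × 10^13.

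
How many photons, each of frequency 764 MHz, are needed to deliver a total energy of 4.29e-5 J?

8.47e19 photons

Per-photon energy: E = 5.062e-25 J (from frequency = 764 MHz).
N = E_total / E_photon = 4.29e-5 J / 5.062e-25 J = 8.47e19.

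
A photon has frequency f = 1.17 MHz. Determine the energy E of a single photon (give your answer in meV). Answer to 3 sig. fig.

(h = 6.62607015 × 10^-34 J·s, 1 eV = 1.602176634 × 10^-19 J.)
In SI units: f = 1.17 MHz = 1.17 × 10^6 Hz.
Since E = hf for a photon, E = 7.753 × 10^-28 J.
Converting to meV: E = 4.839 × 10^-6 meV ≈ 4.84 × 10^-6 meV.

4.84 × 10^-6 meV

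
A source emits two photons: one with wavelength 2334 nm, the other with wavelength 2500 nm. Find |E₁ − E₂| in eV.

0.0353 eV

Using E = hc/λ: E₁ = 8.5109e-20 J, E₂ = 7.9458e-20 J.
|ΔE| = |8.5109e-20 − 7.9458e-20| = 5.65e-21 J = 0.0353 eV.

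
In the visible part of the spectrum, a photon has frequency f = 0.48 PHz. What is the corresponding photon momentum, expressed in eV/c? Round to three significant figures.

1.99 eV/c

Use h = 6.62607015e-34 J·s, c = 2.99792458e8 m/s, 1 eV = 1.602176634e-19 J.
Convert to SI: f = 0.48 PHz = 4.8e14 Hz.
Since p = hf/c for a photon, p = 1.061e-27 kg·m/s.
Converting to eV/c: p = 1.985 eV/c ≈ 1.99 eV/c.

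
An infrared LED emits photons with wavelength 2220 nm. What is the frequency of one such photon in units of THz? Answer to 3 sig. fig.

135 THz

Use c = 2.99792458 × 10^8 m/s.
Convert to SI: λ = 2220 nm = 2.22 × 10^-6 m.
The photon relation is f = c/λ, giving f = 1.350 × 10^14 Hz.
Converting to THz: f = 135.0 THz ≈ 135 THz.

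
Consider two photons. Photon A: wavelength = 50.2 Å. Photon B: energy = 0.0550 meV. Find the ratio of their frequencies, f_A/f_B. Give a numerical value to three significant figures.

4.49 × 10^6

f_A = 5.972 × 10^16 Hz (from wavelength = 50.2 Å, via f = c/λ).
f_B = 1.330 × 10^10 Hz (from energy = 0.0550 meV, via f = E/h).
Ratio = 5.972 × 10^16 / 1.330 × 10^10 = 4.49 × 10^6.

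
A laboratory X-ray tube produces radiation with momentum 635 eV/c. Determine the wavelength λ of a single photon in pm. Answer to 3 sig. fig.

(h = 6.62607015 × 10^-34 J·s, c = 2.99792458 × 10^8 m/s, 1 eV = 1.602176634 × 10^-19 J.)
In SI units: p = 635 eV/c = 3.3936 × 10^-25 kg·m/s.
The photon relation is λ = h/p, giving λ = 1.953 × 10^-9 m.
Converting to pm: λ = 1953 pm ≈ 1950 pm.

1950 pm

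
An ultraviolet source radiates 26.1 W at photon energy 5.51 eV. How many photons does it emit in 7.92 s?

2.34 × 10^20 photons

Total energy: E_total = P·t = 26.1 × 7.92 = 206.7 J.
Per-photon energy: E = 8.828 × 10^-19 J.
N = E_total / E_photon = 2.34 × 10^20.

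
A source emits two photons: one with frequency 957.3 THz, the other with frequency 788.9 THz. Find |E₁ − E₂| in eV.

0.696 eV

Using E = hf: E₁ = 6.3431e-19 J, E₂ = 5.2273e-19 J.
|ΔE| = |6.3431e-19 − 5.2273e-19| = 1.12e-19 J = 0.696 eV.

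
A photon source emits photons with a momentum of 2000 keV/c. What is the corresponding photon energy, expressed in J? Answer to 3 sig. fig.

3.20 × 10^-13 J

(c = 2.99792458 × 10^8 m/s, 1 eV = 1.602176634 × 10^-19 J.)
Convert to SI: p = 2000 keV/c = 1.0689 × 10^-21 kg·m/s.
For a photon E = pc, so E = 3.204 × 10^-13 J.
So E ≈ 3.20 × 10^-13 J.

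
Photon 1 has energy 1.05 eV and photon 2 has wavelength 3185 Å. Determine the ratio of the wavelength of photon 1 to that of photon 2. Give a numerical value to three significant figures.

λ_1 = 1.181e-6 m (from energy = 1.05 eV, via λ = hc/E).
λ_2 = 3.185e-7 m (from wavelength = 3185 Å, via λ given directly).
Ratio = 1.181e-6 / 3.185e-7 = 3.71.

3.71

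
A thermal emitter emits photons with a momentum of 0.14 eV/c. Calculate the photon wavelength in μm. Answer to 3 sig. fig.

Convert to SI: p = 0.14 eV/c = 7.4820 × 10^-29 kg·m/s.
For a photon λ = h/p, so λ = 8.856 × 10^-6 m.
Converting to μm: λ = 8.856 μm ≈ 8.86 μm.

8.86 μm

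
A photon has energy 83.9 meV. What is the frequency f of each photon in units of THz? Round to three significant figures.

20.3 THz

Take h = 6.62607015e-34 J·s, 1 eV = 1.602176634e-19 J.
In SI units: E = 83.9 meV = 1.3442e-20 J.
For a photon f = E/h, so f = 2.029e13 Hz.
Converting to THz: f = 20.29 THz ≈ 20.3 THz.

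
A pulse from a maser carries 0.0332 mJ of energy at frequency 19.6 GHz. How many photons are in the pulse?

2.56 × 10^18 photons

Per-photon energy: E = 1.299 × 10^-23 J (from frequency = 19.6 GHz).
N = E_total / E_photon = 3.32 × 10^-5 J / 1.299 × 10^-23 J = 2.56 × 10^18.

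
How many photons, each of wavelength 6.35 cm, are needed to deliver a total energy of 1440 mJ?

4.60e23 photons

Per-photon energy: E = 3.128e-24 J (from wavelength = 6.35 cm).
N = E_total / E_photon = 1.44 J / 3.128e-24 J = 4.60e23.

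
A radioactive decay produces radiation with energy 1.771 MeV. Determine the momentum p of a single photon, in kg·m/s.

9.46e-22 kg·m/s

First convert: E = 1.771 MeV = 2.8375e-13 J.
Apply p = E/c: p = 9.465e-22 kg·m/s.
So p ≈ 9.46e-22 kg·m/s.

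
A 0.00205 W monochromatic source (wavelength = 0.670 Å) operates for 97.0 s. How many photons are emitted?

Total energy: E_total = P·t = 0.00205 × 97.0 = 0.1989 J.
Per-photon energy: E = 2.965 × 10^-15 J.
N = E_total / E_photon = 6.71 × 10^13.

6.71 × 10^13 photons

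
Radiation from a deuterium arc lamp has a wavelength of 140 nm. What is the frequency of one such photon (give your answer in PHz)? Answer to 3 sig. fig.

2.14 PHz

Convert to SI: λ = 140 nm = 1.4 × 10^-7 m.
Apply f = c/λ: f = 2.141 × 10^15 Hz.
Converting to PHz: f = 2.141 PHz ≈ 2.14 PHz.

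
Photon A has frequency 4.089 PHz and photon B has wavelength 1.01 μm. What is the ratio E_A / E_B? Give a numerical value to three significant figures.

13.8

E_A = 2.709e-18 J (from frequency = 4.089 PHz, via E = hf).
E_B = 1.967e-19 J (from wavelength = 1.01 μm, via E = hc/λ).
Ratio = 2.709e-18 / 1.967e-19 = 13.8.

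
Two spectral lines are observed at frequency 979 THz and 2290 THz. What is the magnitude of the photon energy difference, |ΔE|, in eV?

5.42 eV

Using E = hf: E₁ = 6.487·10^-19 J, E₂ = 1.517·10^-18 J.
|ΔE| = |6.487·10^-19 − 1.517·10^-18| = 8.69·10^-19 J = 5.42 eV.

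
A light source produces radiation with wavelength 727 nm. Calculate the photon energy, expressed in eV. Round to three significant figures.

1.71 eV

First convert: λ = 727 nm = 7.27e-7 m.
Since E = hc/λ for a photon, E = 2.732e-19 J.
Converting to eV: E = 1.705 eV ≈ 1.71 eV.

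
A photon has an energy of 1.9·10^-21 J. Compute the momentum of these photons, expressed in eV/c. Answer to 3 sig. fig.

0.0119 eV/c

Since p = E/c for a photon, p = 6.338·10^-30 kg·m/s.
Converting to eV/c: p = 0.01186 eV/c ≈ 0.0119 eV/c.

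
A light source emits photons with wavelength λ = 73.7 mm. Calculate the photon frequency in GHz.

(c = 2.99792458e8 m/s.)
In SI units: λ = 73.7 mm = 0.0737 m.
For a photon f = c/λ, so f = 4.068e9 Hz.
Converting to GHz: f = 4.068 GHz ≈ 4.07 GHz.

4.07 GHz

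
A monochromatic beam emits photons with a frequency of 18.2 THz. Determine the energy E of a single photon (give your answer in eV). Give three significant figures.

0.0753 eV

(h = 6.62607015e-34 J·s, 1 eV = 1.602176634e-19 J.)
First convert: f = 18.2 THz = 1.82e13 Hz.
The photon relation is E = hf, giving E = 1.206e-20 J.
Converting to eV: E = 0.07527 eV ≈ 0.0753 eV.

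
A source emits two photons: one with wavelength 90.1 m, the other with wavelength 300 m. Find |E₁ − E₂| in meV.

9.63e-6 meV

Using E = hc/λ: E₁ = 2.205e-27 J, E₂ = 6.621e-28 J.
|ΔE| = |2.205e-27 − 6.621e-28| = 1.54e-27 J = 9.63e-6 meV.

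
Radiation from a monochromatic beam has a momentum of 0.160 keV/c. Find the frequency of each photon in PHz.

38.7 PHz

In SI units: p = 0.160 keV/c = 8.5509e-26 kg·m/s.
Since f = pc/h for a photon, f = 3.869e16 Hz.
Converting to PHz: f = 38.69 PHz ≈ 38.7 PHz.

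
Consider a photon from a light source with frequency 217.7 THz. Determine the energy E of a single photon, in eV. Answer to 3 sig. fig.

Use h = 6.62607015·10^-34 J·s, 1 eV = 1.602176634·10^-19 J.
In SI units: f = 217.7 THz = 2.177·10^14 Hz.
Apply E = hf: E = 1.442·10^-19 J.
Converting to eV: E = 0.9003 eV ≈ 0.900 eV.

0.900 eV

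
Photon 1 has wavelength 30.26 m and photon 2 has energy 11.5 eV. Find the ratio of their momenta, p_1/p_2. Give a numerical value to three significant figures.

3.56e-9

p_1 = 2.190e-35 kg·m/s (from wavelength = 30.26 m, via p = h/λ).
p_2 = 6.146e-27 kg·m/s (from energy = 11.5 eV, via p = E/c).
Ratio = 2.190e-35 / 6.146e-27 = 3.56e-9.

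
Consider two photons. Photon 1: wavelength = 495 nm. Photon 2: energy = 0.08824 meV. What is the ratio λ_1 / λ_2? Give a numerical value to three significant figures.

3.52 × 10^-5

λ_1 = 4.950 × 10^-7 m (from wavelength = 495 nm, via λ given directly).
λ_2 = 0.01405 m (from energy = 0.08824 meV, via λ = hc/E).
Ratio = 4.950 × 10^-7 / 0.01405 = 3.52 × 10^-5.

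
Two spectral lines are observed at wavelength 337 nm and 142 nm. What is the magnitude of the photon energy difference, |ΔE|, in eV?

5.05 eV

Using E = hc/λ: E₁ = 5.894e-19 J, E₂ = 1.399e-18 J.
|ΔE| = |5.894e-19 − 1.399e-18| = 8.09e-19 J = 5.05 eV.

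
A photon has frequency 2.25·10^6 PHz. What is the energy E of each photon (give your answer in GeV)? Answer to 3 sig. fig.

9.31·10^-3 GeV

Convert to SI: f = 2.25·10^6 PHz = 2.25·10^21 Hz.
For a photon E = hf, so E = 1.491·10^-12 J.
Converting to GeV: E = 0.009305 GeV ≈ 9.31·10^-3 GeV.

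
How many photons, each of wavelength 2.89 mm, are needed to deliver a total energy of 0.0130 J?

Per-photon energy: E = 6.874e-23 J (from wavelength = 2.89 mm).
N = E_total / E_photon = 0.0130 J / 6.874e-23 J = 1.89e20.

1.89e20 photons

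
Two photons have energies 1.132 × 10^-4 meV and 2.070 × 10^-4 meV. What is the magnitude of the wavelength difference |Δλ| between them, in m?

Using λ = hc/E: λ₁ = 10.953 m, λ₂ = 5.9896 m.
|Δλ| = |10.953 − 5.9896| = 4.96 m.

4.96 m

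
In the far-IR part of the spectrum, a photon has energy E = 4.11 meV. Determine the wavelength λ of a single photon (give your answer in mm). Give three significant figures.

0.302 mm

In SI units: E = 4.11 meV = 6.5849 × 10^-22 J.
For a photon λ = hc/E, so λ = 3.017 × 10^-4 m.
Converting to mm: λ = 0.3017 mm ≈ 0.302 mm.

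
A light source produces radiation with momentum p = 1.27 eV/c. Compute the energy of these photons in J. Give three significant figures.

2.03e-19 J

Take c = 2.99792458e8 m/s, 1 eV = 1.602176634e-19 J.
In SI units: p = 1.27 eV/c = 6.7872e-28 kg·m/s.
For a photon E = pc, so E = 2.035e-19 J.
So E ≈ 2.03e-19 J.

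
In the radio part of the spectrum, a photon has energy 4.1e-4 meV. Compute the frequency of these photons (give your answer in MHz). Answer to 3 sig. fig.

99.1 MHz

Use h = 6.62607015e-34 J·s, 1 eV = 1.602176634e-19 J.
Convert to SI: E = 4.1e-4 meV = 6.5689e-26 J.
For a photon f = E/h, so f = 9.914e7 Hz.
Converting to MHz: f = 99.14 MHz ≈ 99.1 MHz.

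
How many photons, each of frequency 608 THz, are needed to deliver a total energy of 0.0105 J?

2.61·10^16 photons

Per-photon energy: E = 4.029·10^-19 J (from frequency = 608 THz).
N = E_total / E_photon = 0.0105 J / 4.029·10^-19 J = 2.61·10^16.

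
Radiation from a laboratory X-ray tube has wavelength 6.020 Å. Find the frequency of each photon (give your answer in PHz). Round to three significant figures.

498 PHz

Use c = 2.99792458 × 10^8 m/s.
Convert to SI: λ = 6.020 Å = 6.020 × 10^-10 m.
The photon relation is f = c/λ, giving f = 4.980 × 10^17 Hz.
Converting to PHz: f = 498.0 PHz ≈ 498 PHz.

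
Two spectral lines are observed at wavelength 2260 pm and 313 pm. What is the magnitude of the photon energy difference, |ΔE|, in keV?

Using E = hc/λ: E₁ = 8.790e-17 J, E₂ = 6.346e-16 J.
|ΔE| = |8.790e-17 − 6.346e-16| = 5.47e-16 J = 3.41 keV.

3.41 keV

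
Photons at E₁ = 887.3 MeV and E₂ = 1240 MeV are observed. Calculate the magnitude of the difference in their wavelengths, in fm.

Using λ = hc/E: λ₁ = 1.3973e-15 m, λ₂ = 9.9987e-16 m.
|Δλ| = |1.3973e-15 − 9.9987e-16| = 3.97e-16 m = 0.397 fm.

0.397 fm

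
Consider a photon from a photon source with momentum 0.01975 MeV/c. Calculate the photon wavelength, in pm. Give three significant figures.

Convert to SI: p = 0.01975 MeV/c = 1.0555 × 10^-23 kg·m/s.
Since λ = h/p for a photon, λ = 6.278 × 10^-11 m.
Converting to pm: λ = 62.78 pm ≈ 62.8 pm.

62.8 pm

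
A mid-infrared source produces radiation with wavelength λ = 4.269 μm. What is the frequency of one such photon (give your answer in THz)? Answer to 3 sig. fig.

Use c = 2.99792458 × 10^8 m/s.
In SI units: λ = 4.269 μm = 4.269 × 10^-6 m.
Apply f = c/λ: f = 7.023 × 10^13 Hz.
Converting to THz: f = 70.23 THz ≈ 70.2 THz.

70.2 THz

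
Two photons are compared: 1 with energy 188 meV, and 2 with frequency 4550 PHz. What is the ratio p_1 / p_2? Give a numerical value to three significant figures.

p_1 = 1.005·10^-28 kg·m/s (from energy = 188 meV, via p = E/c).
p_2 = 1.006·10^-23 kg·m/s (from frequency = 4550 PHz, via p = hf/c).
Ratio = 1.005·10^-28 / 1.006·10^-23 = 9.99·10^-6.

9.99·10^-6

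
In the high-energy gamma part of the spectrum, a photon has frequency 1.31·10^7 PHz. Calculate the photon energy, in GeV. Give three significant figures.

(h = 6.62607015·10^-34 J·s, 1 eV = 1.602176634·10^-19 J.)
Convert to SI: f = 1.31·10^7 PHz = 1.31·10^22 Hz.
For a photon E = hf, so E = 8.680·10^-12 J.
Converting to GeV: E = 0.05418 GeV ≈ 0.0542 GeV.

0.0542 GeV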